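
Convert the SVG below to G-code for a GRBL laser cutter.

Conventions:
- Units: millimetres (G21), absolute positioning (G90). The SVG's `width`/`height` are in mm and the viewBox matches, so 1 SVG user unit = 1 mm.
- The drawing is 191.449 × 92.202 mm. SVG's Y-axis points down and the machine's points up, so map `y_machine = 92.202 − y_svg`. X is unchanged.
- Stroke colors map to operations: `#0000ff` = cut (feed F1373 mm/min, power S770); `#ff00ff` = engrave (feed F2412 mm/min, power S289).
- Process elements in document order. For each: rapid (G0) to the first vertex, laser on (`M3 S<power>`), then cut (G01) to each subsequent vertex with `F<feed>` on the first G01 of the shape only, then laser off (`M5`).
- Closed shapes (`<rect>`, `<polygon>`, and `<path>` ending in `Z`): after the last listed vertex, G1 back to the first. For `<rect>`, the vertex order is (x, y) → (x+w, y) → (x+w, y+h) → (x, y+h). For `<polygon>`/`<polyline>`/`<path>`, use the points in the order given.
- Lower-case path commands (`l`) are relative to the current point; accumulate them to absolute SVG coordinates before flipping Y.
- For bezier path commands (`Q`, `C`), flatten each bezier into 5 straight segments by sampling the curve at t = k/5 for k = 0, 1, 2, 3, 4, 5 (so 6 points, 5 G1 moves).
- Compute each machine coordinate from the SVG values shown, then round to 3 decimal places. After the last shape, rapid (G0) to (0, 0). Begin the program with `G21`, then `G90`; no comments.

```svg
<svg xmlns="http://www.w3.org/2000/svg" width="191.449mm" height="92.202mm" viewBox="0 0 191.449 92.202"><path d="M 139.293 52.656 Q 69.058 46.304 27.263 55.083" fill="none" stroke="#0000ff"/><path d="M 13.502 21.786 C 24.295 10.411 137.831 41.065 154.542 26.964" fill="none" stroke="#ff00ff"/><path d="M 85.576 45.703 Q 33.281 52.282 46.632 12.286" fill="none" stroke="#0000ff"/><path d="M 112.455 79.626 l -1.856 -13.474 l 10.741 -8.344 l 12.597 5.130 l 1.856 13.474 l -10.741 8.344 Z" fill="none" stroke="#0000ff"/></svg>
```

viewBox `0 0 191.449 92.202` with mm width/height → 1 unit = 1 mm. Flip: y_m = 92.202 − y_svg.

**Shape 1** — `<path>` quadratic bezier, stroke `#0000ff` → cut (S770, F1373). Control points (SVG): P0=(139.293,52.656), P1=(69.058,46.304), P2=(27.263,55.083); sampled at t=k/5. Machine vertices: (139.293,39.546) → (112.337,41.482) → (87.655,42.207) → (65.249,41.721) → (45.119,40.025) → (27.263,37.119). Open path.

**Shape 2** — `<path>` cubic bezier, stroke `#ff00ff` → engrave (S289, F2412). Control points (SVG): P0=(13.502,21.786), P1=(24.295,10.411), P2=(137.831,41.065), P3=(154.542,26.964); sampled at t=k/5. Machine vertices: (13.502,70.416) → (30.710,72.892) → (62.998,69.446) → (100.785,64.245) → (134.493,61.454) → (154.542,65.238). Open path.

**Shape 3** — `<path>` quadratic bezier, stroke `#0000ff` → cut (S770, F1373). Control points (SVG): P0=(85.576,45.703), P1=(33.281,52.282), P2=(46.632,12.286); sampled at t=k/5. Machine vertices: (85.576,46.499) → (67.284,45.730) → (54.243,48.688) → (46.455,55.371) → (43.917,65.781) → (46.632,79.916). Open path.

**Shape 4** — `<path>` regular polygon, stroke `#0000ff` → cut (S770, F1373). Machine vertices: (112.455,12.576) → (110.599,26.050) → (121.340,34.394) → (133.937,29.264) → (135.793,15.790) → (125.052,7.446) → (112.455,12.576). Closed: final G1 returns to the first vertex.

G21
G90
G0 X139.293 Y39.546
M3 S770
G01 X112.337 Y41.482 F1373
G01 X87.655 Y42.207
G01 X65.249 Y41.721
G01 X45.119 Y40.025
G01 X27.263 Y37.119
M5
G0 X13.502 Y70.416
M3 S289
G01 X30.710 Y72.892 F2412
G01 X62.998 Y69.446
G01 X100.785 Y64.245
G01 X134.493 Y61.454
G01 X154.542 Y65.238
M5
G0 X85.576 Y46.499
M3 S770
G01 X67.284 Y45.730 F1373
G01 X54.243 Y48.688
G01 X46.455 Y55.371
G01 X43.917 Y65.781
G01 X46.632 Y79.916
M5
G0 X112.455 Y12.576
M3 S770
G01 X110.599 Y26.050 F1373
G01 X121.340 Y34.394
G01 X133.937 Y29.264
G01 X135.793 Y15.790
G01 X125.052 Y7.446
G01 X112.455 Y12.576
M5
G0 X0.000 Y0.000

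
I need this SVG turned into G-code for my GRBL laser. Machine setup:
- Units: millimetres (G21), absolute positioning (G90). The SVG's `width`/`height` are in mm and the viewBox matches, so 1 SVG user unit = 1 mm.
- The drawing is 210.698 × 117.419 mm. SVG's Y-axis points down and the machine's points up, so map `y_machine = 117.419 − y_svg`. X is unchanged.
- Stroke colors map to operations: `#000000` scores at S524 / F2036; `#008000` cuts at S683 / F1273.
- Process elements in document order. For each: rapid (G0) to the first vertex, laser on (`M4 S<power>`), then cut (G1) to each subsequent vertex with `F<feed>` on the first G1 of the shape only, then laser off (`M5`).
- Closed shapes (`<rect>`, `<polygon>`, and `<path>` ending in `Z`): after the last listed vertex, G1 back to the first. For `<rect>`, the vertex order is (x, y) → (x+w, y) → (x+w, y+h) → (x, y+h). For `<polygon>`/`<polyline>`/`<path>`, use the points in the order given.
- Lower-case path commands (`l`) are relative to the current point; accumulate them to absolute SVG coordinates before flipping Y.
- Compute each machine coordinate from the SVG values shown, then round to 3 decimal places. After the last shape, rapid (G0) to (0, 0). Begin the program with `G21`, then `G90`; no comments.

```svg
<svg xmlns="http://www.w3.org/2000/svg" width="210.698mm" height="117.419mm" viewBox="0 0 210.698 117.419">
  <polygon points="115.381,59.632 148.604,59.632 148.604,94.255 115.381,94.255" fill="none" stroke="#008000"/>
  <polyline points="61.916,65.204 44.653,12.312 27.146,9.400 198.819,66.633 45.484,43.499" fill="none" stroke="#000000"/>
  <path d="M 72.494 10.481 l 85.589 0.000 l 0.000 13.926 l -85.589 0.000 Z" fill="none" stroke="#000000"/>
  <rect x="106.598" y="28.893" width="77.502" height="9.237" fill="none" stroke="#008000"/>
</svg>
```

G21
G90
G0 X115.381 Y57.787
M4 S683
G1 X148.604 Y57.787 F1273
G1 X148.604 Y23.164
G1 X115.381 Y23.164
G1 X115.381 Y57.787
M5
G0 X61.916 Y52.215
M4 S524
G1 X44.653 Y105.107 F2036
G1 X27.146 Y108.019
G1 X198.819 Y50.786
G1 X45.484 Y73.920
M5
G0 X72.494 Y106.938
M4 S524
G1 X158.083 Y106.938 F2036
G1 X158.083 Y93.012
G1 X72.494 Y93.012
G1 X72.494 Y106.938
M5
G0 X106.598 Y88.526
M4 S683
G1 X184.100 Y88.526 F1273
G1 X184.100 Y79.289
G1 X106.598 Y79.289
G1 X106.598 Y88.526
M5
G0 X0.000 Y0.000

1 u = 1 mm; y_m = 117.419 − y.

[1] `<polygon>` rectangle, #008000→cut S683 F1273: (115.381,57.787) → (148.604,57.787) → (148.604,23.164) → (115.381,23.164) → (115.381,57.787) (closed)

[2] `<polyline>` open polyline, #000000→score S524 F2036: (61.916,52.215) → (44.653,105.107) → (27.146,108.019) → (198.819,50.786) → (45.484,73.920)

[3] `<path>` rectangle, #000000→score S524 F2036: (72.494,106.938) → (158.083,106.938) → (158.083,93.012) → (72.494,93.012) → (72.494,106.938) (closed)

[4] `<rect>` rectangle, #008000→cut S683 F1273: (106.598,88.526) → (184.100,88.526) → (184.100,79.289) → (106.598,79.289) → (106.598,88.526) (closed)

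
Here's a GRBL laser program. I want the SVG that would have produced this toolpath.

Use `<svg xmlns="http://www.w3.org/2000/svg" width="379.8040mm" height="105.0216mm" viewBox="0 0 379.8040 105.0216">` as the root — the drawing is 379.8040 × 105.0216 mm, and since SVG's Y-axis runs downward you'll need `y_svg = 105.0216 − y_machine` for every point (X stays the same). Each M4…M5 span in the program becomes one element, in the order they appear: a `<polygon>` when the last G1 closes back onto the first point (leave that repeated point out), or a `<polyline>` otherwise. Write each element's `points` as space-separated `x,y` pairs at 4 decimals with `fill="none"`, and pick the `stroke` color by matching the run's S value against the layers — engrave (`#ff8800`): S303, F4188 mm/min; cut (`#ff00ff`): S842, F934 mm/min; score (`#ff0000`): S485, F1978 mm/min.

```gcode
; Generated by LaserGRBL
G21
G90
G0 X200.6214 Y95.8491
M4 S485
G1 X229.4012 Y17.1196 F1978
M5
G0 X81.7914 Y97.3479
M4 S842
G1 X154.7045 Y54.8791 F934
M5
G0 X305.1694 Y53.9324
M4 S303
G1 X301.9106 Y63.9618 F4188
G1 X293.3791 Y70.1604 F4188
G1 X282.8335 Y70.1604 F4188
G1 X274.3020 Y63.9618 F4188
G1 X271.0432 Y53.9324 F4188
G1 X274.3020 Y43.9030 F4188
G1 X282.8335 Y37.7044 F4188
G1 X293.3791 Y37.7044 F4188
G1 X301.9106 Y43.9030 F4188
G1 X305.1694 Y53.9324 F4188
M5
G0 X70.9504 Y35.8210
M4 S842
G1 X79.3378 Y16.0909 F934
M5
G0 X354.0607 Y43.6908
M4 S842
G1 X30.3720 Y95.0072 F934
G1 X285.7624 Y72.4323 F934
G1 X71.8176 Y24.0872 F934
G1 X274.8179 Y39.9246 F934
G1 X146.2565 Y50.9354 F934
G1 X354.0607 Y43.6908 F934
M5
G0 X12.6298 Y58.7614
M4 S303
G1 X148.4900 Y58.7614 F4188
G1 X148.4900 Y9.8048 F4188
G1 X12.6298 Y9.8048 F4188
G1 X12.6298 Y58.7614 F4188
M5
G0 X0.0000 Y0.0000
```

Machine Y-up, SVG Y-down with viewBox height 105.0216, so y_svg = 105.0216 − y_machine; X carries over.

Run 1: S485 ⇒ score layer `#ff0000`. The run is open, so emit a `<polyline>` with points (Y-flipped): 200.6214,9.1725 229.4012,87.9020.

Run 2: the run's S842 means `#ff00ff` (cut). The run is open, so emit a `<polyline>` with points (Y-flipped): 81.7914,7.6737 154.7045,50.1425.

Run 3: the run's S303 means `#ff8800` (engrave). The run returns to its start, so emit a `<polygon>` with points (Y-flipped): 305.1694,51.0892 301.9106,41.0598 293.3791,34.8612 282.8335,34.8612 274.3020,41.0598 271.0432,51.0892 274.3020,61.1186 282.8335,67.3172 293.3791,67.3172 301.9106,61.1186.

Run 4: S842 ⇒ cut layer `#ff00ff`. The run is open, so emit a `<polyline>` with points (Y-flipped): 70.9504,69.2006 79.3378,88.9307.

Run 5: S842 ⇒ cut layer `#ff00ff`. The run returns to its start, so emit a `<polygon>` with points (Y-flipped): 354.0607,61.3308 30.3720,10.0144 285.7624,32.5893 71.8176,80.9344 274.8179,65.0970 146.2565,54.0862.

Run 6: the run's S303 means `#ff8800` (engrave). The run returns to its start, so emit a `<polygon>` with points (Y-flipped): 12.6298,46.2602 148.4900,46.2602 148.4900,95.2168 12.6298,95.2168.

<svg xmlns="http://www.w3.org/2000/svg" width="379.8040mm" height="105.0216mm" viewBox="0 0 379.8040 105.0216">
  <polyline points="200.6214,9.1725 229.4012,87.9020" fill="none" stroke="#ff0000"/>
  <polyline points="81.7914,7.6737 154.7045,50.1425" fill="none" stroke="#ff00ff"/>
  <polygon points="305.1694,51.0892 301.9106,41.0598 293.3791,34.8612 282.8335,34.8612 274.3020,41.0598 271.0432,51.0892 274.3020,61.1186 282.8335,67.3172 293.3791,67.3172 301.9106,61.1186" fill="none" stroke="#ff8800"/>
  <polyline points="70.9504,69.2006 79.3378,88.9307" fill="none" stroke="#ff00ff"/>
  <polygon points="354.0607,61.3308 30.3720,10.0144 285.7624,32.5893 71.8176,80.9344 274.8179,65.0970 146.2565,54.0862" fill="none" stroke="#ff00ff"/>
  <polygon points="12.6298,46.2602 148.4900,46.2602 148.4900,95.2168 12.6298,95.2168" fill="none" stroke="#ff8800"/>
</svg>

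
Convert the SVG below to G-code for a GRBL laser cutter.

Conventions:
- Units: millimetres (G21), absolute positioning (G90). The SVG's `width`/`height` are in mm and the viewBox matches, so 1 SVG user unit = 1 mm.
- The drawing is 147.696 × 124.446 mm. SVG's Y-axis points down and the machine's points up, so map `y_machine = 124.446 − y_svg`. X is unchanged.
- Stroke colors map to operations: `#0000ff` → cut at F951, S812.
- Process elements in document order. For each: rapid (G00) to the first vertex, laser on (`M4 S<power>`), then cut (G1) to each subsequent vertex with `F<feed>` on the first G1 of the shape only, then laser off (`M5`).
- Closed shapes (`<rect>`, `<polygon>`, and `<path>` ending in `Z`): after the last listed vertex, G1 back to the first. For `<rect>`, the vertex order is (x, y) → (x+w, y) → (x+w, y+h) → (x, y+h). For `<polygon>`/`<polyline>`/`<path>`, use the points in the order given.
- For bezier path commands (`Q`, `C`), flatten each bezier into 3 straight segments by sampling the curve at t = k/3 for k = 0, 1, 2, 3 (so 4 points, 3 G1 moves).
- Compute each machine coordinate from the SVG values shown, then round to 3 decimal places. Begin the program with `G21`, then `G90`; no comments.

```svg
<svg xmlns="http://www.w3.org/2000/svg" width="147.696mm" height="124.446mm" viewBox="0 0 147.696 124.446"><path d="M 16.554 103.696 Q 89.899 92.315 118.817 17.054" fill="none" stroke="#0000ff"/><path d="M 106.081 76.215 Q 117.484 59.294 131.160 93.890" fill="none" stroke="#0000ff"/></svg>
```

G21
G90
G00 X16.554 Y20.750
M4 S812
G1 X60.514 Y35.435 F951
G1 X94.602 Y64.316
G1 X118.817 Y107.392
M5
G00 X106.081 Y48.231
M4 S812
G1 X113.936 Y53.788 F951
G1 X122.295 Y47.896
G1 X131.160 Y30.556
M5

Since the viewBox matches the mm dimensions, user units are millimetres directly. The only transform is the Y-flip y_m = 124.446 − y_svg.

Shape 1 is a quadratic bezier drawn with `<path>`. Its stroke #0000ff means cut at S812, F951. After flipping Y the toolpath is (16.554,20.750) → (60.514,35.435) → (94.602,64.316) → (118.817,107.392).

Shape 2 is a quadratic bezier drawn with `<path>`. Its stroke #0000ff means cut at S812, F951. After flipping Y the toolpath is (106.081,48.231) → (113.936,53.788) → (122.295,47.896) → (131.160,30.556).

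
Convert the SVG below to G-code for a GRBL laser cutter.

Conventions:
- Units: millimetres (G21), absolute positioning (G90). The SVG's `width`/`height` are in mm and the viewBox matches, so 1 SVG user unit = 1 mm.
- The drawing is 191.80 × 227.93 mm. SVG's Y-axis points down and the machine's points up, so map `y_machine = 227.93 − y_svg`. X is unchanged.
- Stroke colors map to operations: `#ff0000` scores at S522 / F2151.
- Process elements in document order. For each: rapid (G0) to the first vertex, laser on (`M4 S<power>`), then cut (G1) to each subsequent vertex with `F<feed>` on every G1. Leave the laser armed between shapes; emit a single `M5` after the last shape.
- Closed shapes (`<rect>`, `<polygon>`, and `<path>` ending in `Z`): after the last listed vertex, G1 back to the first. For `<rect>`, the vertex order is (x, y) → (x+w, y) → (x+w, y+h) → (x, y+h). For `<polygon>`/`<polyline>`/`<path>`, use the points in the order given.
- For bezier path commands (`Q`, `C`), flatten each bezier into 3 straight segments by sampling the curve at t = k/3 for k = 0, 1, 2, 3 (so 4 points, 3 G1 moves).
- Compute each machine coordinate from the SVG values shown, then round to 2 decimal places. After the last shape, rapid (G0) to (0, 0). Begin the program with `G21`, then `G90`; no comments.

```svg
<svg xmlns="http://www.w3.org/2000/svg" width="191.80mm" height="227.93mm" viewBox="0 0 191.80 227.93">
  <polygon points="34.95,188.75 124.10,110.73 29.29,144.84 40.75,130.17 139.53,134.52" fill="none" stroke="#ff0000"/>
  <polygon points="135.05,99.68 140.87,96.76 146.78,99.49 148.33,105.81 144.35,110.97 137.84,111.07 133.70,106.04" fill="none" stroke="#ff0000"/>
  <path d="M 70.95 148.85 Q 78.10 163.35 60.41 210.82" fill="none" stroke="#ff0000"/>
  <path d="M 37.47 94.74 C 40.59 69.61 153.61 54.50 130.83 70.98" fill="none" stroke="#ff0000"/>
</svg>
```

G21
G90
G0 X34.95 Y39.18
M4 S522
G1 X124.10 Y117.20 F2151
G1 X29.29 Y83.09 F2151
G1 X40.75 Y97.76 F2151
G1 X139.53 Y93.41 F2151
G1 X34.95 Y39.18 F2151
G0 X135.05 Y128.25
M4 S522
G1 X140.87 Y131.17 F2151
G1 X146.78 Y128.44 F2151
G1 X148.33 Y122.12 F2151
G1 X144.35 Y116.96 F2151
G1 X137.84 Y116.86 F2151
G1 X133.70 Y121.89 F2151
G1 X135.05 Y128.25 F2151
G0 X70.95 Y79.08
M4 S522
G1 X72.96 Y65.75 F2151
G1 X69.44 Y45.09 F2151
G1 X60.41 Y17.11 F2151
G0 X37.47 Y133.19
M4 S522
G1 X68.12 Y154.18 F2151
G1 X117.44 Y163.70 F2151
G1 X130.83 Y156.95 F2151
M5
G0 X0.00 Y0.00

Since the viewBox matches the mm dimensions, user units are millimetres directly. The only transform is the Y-flip y_m = 227.93 − y_svg.

Shape 1 is a closed polygon drawn with `<polygon>`. Its stroke #ff0000 means score at S522, F2151. After flipping Y the toolpath is (34.95,39.18) → (124.10,117.20) → (29.29,83.09) → (40.75,97.76) → (139.53,93.41) → (34.95,39.18), returning to the start.

Shape 2 is a regular polygon drawn with `<polygon>`. Its stroke #ff0000 means score at S522, F2151. After flipping Y the toolpath is (135.05,128.25) → (140.87,131.17) → (146.78,128.44) → (148.33,122.12) → (144.35,116.96) → (137.84,116.86) → (133.70,121.89) → (135.05,128.25), returning to the start.

Shape 3 is a quadratic bezier drawn with `<path>`. Its stroke #ff0000 means score at S522, F2151. After flipping Y the toolpath is (70.95,79.08) → (72.96,65.75) → (69.44,45.09) → (60.41,17.11).

Shape 4 is a cubic bezier drawn with `<path>`. Its stroke #ff0000 means score at S522, F2151. After flipping Y the toolpath is (37.47,133.19) → (68.12,154.18) → (117.44,163.70) → (130.83,156.95).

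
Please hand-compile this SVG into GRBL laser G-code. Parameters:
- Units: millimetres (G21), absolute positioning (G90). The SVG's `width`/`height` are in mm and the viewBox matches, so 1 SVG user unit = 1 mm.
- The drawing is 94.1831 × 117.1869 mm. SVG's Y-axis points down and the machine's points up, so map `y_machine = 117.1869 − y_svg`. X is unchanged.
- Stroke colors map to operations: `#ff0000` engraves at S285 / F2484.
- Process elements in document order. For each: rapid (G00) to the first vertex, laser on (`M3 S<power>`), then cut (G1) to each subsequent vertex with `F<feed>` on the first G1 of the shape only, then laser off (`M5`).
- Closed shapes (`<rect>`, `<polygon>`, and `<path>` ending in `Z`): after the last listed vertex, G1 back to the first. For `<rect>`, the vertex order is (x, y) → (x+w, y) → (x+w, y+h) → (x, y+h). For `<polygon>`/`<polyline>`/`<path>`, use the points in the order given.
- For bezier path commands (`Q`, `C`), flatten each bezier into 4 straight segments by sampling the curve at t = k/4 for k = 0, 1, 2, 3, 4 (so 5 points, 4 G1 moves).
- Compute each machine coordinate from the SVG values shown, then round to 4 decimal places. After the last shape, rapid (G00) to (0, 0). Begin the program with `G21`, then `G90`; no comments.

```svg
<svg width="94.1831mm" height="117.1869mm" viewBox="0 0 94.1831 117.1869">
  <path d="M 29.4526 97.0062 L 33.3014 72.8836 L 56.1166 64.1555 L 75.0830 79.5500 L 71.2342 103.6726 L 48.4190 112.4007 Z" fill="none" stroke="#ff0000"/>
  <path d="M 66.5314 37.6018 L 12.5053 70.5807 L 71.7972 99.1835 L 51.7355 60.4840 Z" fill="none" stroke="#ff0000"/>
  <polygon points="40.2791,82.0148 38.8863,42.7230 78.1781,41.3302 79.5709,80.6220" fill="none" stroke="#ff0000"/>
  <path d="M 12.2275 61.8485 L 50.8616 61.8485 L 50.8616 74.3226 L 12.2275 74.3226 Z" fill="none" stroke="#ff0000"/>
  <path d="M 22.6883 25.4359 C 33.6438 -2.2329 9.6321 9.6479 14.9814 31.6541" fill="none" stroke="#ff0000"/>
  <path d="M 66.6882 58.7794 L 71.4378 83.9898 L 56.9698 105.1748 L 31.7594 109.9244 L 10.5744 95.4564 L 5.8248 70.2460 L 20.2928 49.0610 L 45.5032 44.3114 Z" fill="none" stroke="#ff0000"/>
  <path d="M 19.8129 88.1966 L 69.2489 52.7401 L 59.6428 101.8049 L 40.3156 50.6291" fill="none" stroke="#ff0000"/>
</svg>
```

G21
G90
G00 X29.4526 Y20.1807
M3 S285
G1 X33.3014 Y44.3033 F2484
G1 X56.1166 Y53.0314
G1 X75.0830 Y37.6369
G1 X71.2342 Y13.5143
G1 X48.4190 Y4.7862
G1 X29.4526 Y20.1807
M5
G00 X66.5314 Y79.5851
M3 S285
G1 X12.5053 Y46.6062 F2484
G1 X71.7972 Y18.0034
G1 X51.7355 Y56.7029
G1 X66.5314 Y79.5851
M5
G00 X40.2791 Y35.1721
M3 S285
G1 X38.8863 Y74.4639 F2484
G1 X78.1781 Y75.8567
G1 X79.5709 Y36.5649
G1 X40.2791 Y35.1721
M5
G00 X12.2275 Y55.3384
M3 S285
G1 X50.8616 Y55.3384 F2484
G1 X50.8616 Y42.8643
G1 X12.2275 Y42.8643
G1 X12.2275 Y55.3384
M5
G00 X22.6883 Y91.7510
M3 S285
G1 X25.3537 Y105.5468 F2484
G1 X20.9372 Y107.2700
G1 X15.4695 Y99.6792
G1 X14.9814 Y85.5328
M5
G00 X66.6882 Y58.4075
M3 S285
G1 X71.4378 Y33.1971 F2484
G1 X56.9698 Y12.0121
G1 X31.7594 Y7.2625
G1 X10.5744 Y21.7305
G1 X5.8248 Y46.9409
G1 X20.2928 Y68.1259
G1 X45.5032 Y72.8755
G1 X66.6882 Y58.4075
M5
G00 X19.8129 Y28.9903
M3 S285
G1 X69.2489 Y64.4468 F2484
G1 X59.6428 Y15.3820
G1 X40.3156 Y66.5578
M5
G00 X0.0000 Y0.0000

Since the viewBox matches the mm dimensions, user units are millimetres directly. The only transform is the Y-flip y_m = 117.1869 − y_svg.

Shape 1 is a regular polygon drawn with `<path>`. Its stroke #ff0000 means engrave at S285, F2484. After flipping Y the toolpath is (29.4526,20.1807) → (33.3014,44.3033) → (56.1166,53.0314) → (75.0830,37.6369) → (71.2342,13.5143) → (48.4190,4.7862) → (29.4526,20.1807), returning to the start.

Shape 2 is a closed polygon drawn with `<path>`. Its stroke #ff0000 means engrave at S285, F2484. After flipping Y the toolpath is (66.5314,79.5851) → (12.5053,46.6062) → (71.7972,18.0034) → (51.7355,56.7029) → (66.5314,79.5851), returning to the start.

Shape 3 is a regular polygon drawn with `<polygon>`. Its stroke #ff0000 means engrave at S285, F2484. After flipping Y the toolpath is (40.2791,35.1721) → (38.8863,74.4639) → (78.1781,75.8567) → (79.5709,36.5649) → (40.2791,35.1721), returning to the start.

Shape 4 is a rectangle drawn with `<path>`. Its stroke #ff0000 means engrave at S285, F2484. After flipping Y the toolpath is (12.2275,55.3384) → (50.8616,55.3384) → (50.8616,42.8643) → (12.2275,42.8643) → (12.2275,55.3384), returning to the start.

Shape 5 is a cubic bezier drawn with `<path>`. Its stroke #ff0000 means engrave at S285, F2484. After flipping Y the toolpath is (22.6883,91.7510) → (25.3537,105.5468) → (20.9372,107.2700) → (15.4695,99.6792) → (14.9814,85.5328).

Shape 6 is a regular polygon drawn with `<path>`. Its stroke #ff0000 means engrave at S285, F2484. After flipping Y the toolpath is (66.6882,58.4075) → (71.4378,33.1971) → (56.9698,12.0121) → (31.7594,7.2625) → (10.5744,21.7305) → (5.8248,46.9409) → (20.2928,68.1259) → (45.5032,72.8755) → (66.6882,58.4075), returning to the start.

Shape 7 is a open polyline drawn with `<path>`. Its stroke #ff0000 means engrave at S285, F2484. After flipping Y the toolpath is (19.8129,28.9903) → (69.2489,64.4468) → (59.6428,15.3820) → (40.3156,66.5578).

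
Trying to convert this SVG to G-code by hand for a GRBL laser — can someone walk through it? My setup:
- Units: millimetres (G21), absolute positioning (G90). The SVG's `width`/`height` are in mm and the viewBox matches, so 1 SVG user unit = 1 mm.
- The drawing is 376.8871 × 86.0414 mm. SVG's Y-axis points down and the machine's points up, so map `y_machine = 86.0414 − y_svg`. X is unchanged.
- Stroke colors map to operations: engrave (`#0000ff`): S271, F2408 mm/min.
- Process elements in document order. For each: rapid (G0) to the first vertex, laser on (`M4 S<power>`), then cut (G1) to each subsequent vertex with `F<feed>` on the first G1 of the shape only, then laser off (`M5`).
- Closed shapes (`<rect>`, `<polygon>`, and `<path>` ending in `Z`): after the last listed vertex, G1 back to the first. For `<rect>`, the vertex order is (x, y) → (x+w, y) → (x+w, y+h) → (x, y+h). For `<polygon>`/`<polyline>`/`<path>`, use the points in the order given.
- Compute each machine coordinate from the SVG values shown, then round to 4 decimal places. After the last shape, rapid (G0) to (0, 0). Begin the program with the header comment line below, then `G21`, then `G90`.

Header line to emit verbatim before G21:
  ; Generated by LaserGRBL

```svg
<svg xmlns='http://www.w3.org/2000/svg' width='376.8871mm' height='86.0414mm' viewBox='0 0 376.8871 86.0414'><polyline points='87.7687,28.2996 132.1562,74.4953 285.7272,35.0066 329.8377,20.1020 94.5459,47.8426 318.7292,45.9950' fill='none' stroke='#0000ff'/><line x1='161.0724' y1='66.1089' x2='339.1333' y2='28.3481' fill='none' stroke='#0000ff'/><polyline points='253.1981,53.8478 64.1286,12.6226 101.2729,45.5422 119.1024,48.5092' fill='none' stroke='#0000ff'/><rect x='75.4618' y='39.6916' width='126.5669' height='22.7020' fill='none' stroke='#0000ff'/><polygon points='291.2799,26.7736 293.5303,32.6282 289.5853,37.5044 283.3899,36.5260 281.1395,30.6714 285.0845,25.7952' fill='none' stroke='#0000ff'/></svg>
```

; Generated by LaserGRBL
G21
G90
G0 X87.7687 Y57.7418
M4 S271
G1 X132.1562 Y11.5461 F2408
G1 X285.7272 Y51.0348
G1 X329.8377 Y65.9394
G1 X94.5459 Y38.1988
G1 X318.7292 Y40.0464
M5
G0 X161.0724 Y19.9325
M4 S271
G1 X339.1333 Y57.6933 F2408
M5
G0 X253.1981 Y32.1936
M4 S271
G1 X64.1286 Y73.4188 F2408
G1 X101.2729 Y40.4992
G1 X119.1024 Y37.5322
M5
G0 X75.4618 Y46.3498
M4 S271
G1 X202.0287 Y46.3498 F2408
G1 X202.0287 Y23.6478
G1 X75.4618 Y23.6478
G1 X75.4618 Y46.3498
M5
G0 X291.2799 Y59.2678
M4 S271
G1 X293.5303 Y53.4132 F2408
G1 X289.5853 Y48.5370
G1 X283.3899 Y49.5154
G1 X281.1395 Y55.3700
G1 X285.0845 Y60.2462
G1 X291.2799 Y59.2678
M5
G0 X0.0000 Y0.0000

Since the viewBox matches the mm dimensions, user units are millimetres directly. The only transform is the Y-flip y_m = 86.0414 − y_svg.

Shape 1 is a open polyline drawn with `<polyline>`. Its stroke #0000ff means engrave at S271, F2408. After flipping Y the toolpath is (87.7687,57.7418) → (132.1562,11.5461) → (285.7272,51.0348) → (329.8377,65.9394) → (94.5459,38.1988) → (318.7292,40.0464).

Shape 2 is a line segment drawn with `<line>`. Its stroke #0000ff means engrave at S271, F2408. After flipping Y the toolpath is (161.0724,19.9325) → (339.1333,57.6933).

Shape 3 is a open polyline drawn with `<polyline>`. Its stroke #0000ff means engrave at S271, F2408. After flipping Y the toolpath is (253.1981,32.1936) → (64.1286,73.4188) → (101.2729,40.4992) → (119.1024,37.5322).

Shape 4 is a rectangle drawn with `<rect>`. Its stroke #0000ff means engrave at S271, F2408. After flipping Y the toolpath is (75.4618,46.3498) → (202.0287,46.3498) → (202.0287,23.6478) → (75.4618,23.6478) → (75.4618,46.3498), returning to the start.

Shape 5 is a regular polygon drawn with `<polygon>`. Its stroke #0000ff means engrave at S271, F2408. After flipping Y the toolpath is (291.2799,59.2678) → (293.5303,53.4132) → (289.5853,48.5370) → (283.3899,49.5154) → (281.1395,55.3700) → (285.0845,60.2462) → (291.2799,59.2678), returning to the start.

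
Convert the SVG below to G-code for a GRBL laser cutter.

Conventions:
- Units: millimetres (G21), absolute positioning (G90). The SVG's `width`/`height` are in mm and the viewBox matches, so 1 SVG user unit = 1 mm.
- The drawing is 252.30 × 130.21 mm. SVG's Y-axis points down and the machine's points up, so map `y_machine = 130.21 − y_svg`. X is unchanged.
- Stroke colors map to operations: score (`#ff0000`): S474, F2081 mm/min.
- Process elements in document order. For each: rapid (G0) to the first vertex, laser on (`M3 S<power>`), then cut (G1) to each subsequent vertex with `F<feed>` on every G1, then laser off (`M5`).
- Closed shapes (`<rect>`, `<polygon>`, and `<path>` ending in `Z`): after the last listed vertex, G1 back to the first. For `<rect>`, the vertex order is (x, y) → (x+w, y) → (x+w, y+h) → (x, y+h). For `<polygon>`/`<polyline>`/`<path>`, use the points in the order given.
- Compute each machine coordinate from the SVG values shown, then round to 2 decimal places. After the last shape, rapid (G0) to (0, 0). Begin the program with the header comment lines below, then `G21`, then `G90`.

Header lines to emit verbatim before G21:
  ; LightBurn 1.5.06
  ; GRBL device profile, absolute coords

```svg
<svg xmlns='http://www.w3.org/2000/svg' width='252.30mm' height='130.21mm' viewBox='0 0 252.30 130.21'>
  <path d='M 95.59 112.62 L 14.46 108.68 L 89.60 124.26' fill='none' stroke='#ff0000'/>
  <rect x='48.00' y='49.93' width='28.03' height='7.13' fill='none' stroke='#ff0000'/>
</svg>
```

viewBox `0 0 252.30 130.21` with mm width/height → 1 unit = 1 mm. Flip: y_m = 130.21 − y_svg.

**Shape 1** — `<path>` open polyline, stroke `#ff0000` → score (S474, F2081). Machine vertices: (95.59,17.59) → (14.46,21.53) → (89.60,5.95). Open path.

**Shape 2** — `<rect>` rectangle, stroke `#ff0000` → score (S474, F2081). Machine vertices: (48.00,80.28) → (76.03,80.28) → (76.03,73.15) → (48.00,73.15) → (48.00,80.28). Closed: final G1 returns to the first vertex.

; LightBurn 1.5.06
; GRBL device profile, absolute coords
G21
G90
G0 X95.59 Y17.59
M3 S474
G1 X14.46 Y21.53 F2081
G1 X89.60 Y5.95 F2081
M5
G0 X48.00 Y80.28
M3 S474
G1 X76.03 Y80.28 F2081
G1 X76.03 Y73.15 F2081
G1 X48.00 Y73.15 F2081
G1 X48.00 Y80.28 F2081
M5
G0 X0.00 Y0.00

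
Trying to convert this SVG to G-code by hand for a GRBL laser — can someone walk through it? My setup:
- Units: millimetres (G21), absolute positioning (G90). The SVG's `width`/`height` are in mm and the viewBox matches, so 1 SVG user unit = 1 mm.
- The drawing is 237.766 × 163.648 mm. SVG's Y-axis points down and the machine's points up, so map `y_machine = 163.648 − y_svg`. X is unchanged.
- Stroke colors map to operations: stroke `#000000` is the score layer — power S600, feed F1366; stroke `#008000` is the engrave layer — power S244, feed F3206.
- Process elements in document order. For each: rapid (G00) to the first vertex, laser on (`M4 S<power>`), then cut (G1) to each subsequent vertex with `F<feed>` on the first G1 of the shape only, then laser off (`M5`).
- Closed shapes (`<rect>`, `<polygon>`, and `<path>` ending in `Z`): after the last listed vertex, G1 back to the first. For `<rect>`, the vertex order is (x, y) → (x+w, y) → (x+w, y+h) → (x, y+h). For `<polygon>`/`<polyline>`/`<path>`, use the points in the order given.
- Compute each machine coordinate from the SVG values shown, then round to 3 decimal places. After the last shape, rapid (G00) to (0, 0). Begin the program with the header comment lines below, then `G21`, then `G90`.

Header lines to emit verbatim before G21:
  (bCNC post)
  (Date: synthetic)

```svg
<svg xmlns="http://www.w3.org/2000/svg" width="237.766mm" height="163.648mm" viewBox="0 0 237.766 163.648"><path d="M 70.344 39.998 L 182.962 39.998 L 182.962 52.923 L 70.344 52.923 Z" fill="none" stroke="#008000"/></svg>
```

(bCNC post)
(Date: synthetic)
G21
G90
G00 X70.344 Y123.650
M4 S244
G1 X182.962 Y123.650 F3206
G1 X182.962 Y110.725
G1 X70.344 Y110.725
G1 X70.344 Y123.650
M5
G00 X0.000 Y0.000

1 u = 1 mm; y_m = 163.648 − y.

[1] `<path>` rectangle, #008000→engrave S244 F3206: (70.344,123.650) → (182.962,123.650) → (182.962,110.725) → (70.344,110.725) → (70.344,123.650) (closed)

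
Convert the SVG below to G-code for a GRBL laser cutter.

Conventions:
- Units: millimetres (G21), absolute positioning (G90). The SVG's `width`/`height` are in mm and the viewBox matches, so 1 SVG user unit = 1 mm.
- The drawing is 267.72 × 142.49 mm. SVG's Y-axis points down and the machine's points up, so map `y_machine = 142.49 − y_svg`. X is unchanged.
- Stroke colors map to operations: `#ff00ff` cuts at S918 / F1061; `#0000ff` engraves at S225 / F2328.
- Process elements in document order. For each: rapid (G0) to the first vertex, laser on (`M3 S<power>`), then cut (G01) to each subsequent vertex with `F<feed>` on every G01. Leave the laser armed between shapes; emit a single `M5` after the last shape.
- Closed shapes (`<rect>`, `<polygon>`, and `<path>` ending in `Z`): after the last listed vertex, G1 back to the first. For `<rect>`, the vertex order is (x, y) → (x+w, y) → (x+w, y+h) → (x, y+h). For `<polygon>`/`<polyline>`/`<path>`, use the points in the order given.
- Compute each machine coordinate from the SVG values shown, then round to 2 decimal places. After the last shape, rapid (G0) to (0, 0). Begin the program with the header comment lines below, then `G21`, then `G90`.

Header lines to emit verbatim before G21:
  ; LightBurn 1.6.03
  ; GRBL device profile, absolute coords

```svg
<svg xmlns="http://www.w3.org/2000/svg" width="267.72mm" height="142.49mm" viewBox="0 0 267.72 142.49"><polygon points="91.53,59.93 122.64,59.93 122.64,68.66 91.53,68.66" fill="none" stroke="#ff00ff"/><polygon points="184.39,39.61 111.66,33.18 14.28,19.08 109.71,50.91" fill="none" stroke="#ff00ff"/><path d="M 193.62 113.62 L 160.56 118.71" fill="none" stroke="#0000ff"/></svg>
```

; LightBurn 1.6.03
; GRBL device profile, absolute coords
G21
G90
G0 X91.53 Y82.56
M3 S918
G01 X122.64 Y82.56 F1061
G01 X122.64 Y73.83 F1061
G01 X91.53 Y73.83 F1061
G01 X91.53 Y82.56 F1061
G0 X184.39 Y102.88
M3 S918
G01 X111.66 Y109.31 F1061
G01 X14.28 Y123.41 F1061
G01 X109.71 Y91.58 F1061
G01 X184.39 Y102.88 F1061
G0 X193.62 Y28.87
M3 S225
G01 X160.56 Y23.78 F2328
M5
G0 X0.00 Y0.00

1 u = 1 mm; y_m = 142.49 − y.

[1] `<polygon>` rectangle, #ff00ff→cut S918 F1061: (91.53,82.56) → (122.64,82.56) → (122.64,73.83) → (91.53,73.83) → (91.53,82.56) (closed)

[2] `<polygon>` closed polygon, #ff00ff→cut S918 F1061: (184.39,102.88) → (111.66,109.31) → (14.28,123.41) → (109.71,91.58) → (184.39,102.88) (closed)

[3] `<path>` line segment, #0000ff→engrave S225 F2328: (193.62,28.87) → (160.56,23.78)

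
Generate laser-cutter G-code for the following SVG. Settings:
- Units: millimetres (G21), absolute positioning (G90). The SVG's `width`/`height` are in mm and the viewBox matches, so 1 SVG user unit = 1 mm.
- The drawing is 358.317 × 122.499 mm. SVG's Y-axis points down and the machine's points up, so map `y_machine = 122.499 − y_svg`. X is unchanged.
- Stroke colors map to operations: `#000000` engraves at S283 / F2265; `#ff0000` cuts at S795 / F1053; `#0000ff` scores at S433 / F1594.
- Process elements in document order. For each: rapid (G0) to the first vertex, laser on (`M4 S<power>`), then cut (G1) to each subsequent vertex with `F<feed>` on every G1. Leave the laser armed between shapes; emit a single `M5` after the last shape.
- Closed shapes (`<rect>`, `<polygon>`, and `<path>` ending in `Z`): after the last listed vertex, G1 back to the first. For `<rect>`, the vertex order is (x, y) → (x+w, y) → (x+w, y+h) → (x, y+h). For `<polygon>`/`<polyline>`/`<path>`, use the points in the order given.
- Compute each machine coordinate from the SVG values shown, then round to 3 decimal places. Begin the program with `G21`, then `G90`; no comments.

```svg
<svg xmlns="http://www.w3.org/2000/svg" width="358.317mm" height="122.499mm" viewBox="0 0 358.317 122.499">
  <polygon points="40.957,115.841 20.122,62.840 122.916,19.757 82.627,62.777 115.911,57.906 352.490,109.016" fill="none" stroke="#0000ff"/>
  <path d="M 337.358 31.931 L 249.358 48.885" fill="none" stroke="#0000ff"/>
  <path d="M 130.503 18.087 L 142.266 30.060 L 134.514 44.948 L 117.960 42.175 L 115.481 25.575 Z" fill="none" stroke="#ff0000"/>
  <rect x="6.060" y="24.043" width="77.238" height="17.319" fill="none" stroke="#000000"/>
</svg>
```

G21
G90
G0 X40.957 Y6.658
M4 S433
G1 X20.122 Y59.659 F1594
G1 X122.916 Y102.742 F1594
G1 X82.627 Y59.722 F1594
G1 X115.911 Y64.593 F1594
G1 X352.490 Y13.483 F1594
G1 X40.957 Y6.658 F1594
G0 X337.358 Y90.568
M4 S433
G1 X249.358 Y73.614 F1594
G0 X130.503 Y104.412
M4 S795
G1 X142.266 Y92.439 F1053
G1 X134.514 Y77.551 F1053
G1 X117.960 Y80.324 F1053
G1 X115.481 Y96.924 F1053
G1 X130.503 Y104.412 F1053
G0 X6.060 Y98.456
M4 S283
G1 X83.298 Y98.456 F2265
G1 X83.298 Y81.137 F2265
G1 X6.060 Y81.137 F2265
G1 X6.060 Y98.456 F2265
M5

viewBox `0 0 358.317 122.499` with mm width/height → 1 unit = 1 mm. Flip: y_m = 122.499 − y_svg.

**Shape 1** — `<polygon>` closed polygon, stroke `#0000ff` → score (S433, F1594). Machine vertices: (40.957,6.658) → (20.122,59.659) → (122.916,102.742) → (82.627,59.722) → (115.911,64.593) → (352.490,13.483) → (40.957,6.658). Closed: final G1 returns to the first vertex.

**Shape 2** — `<path>` line segment, stroke `#0000ff` → score (S433, F1594). Machine vertices: (337.358,90.568) → (249.358,73.614). Open path.

**Shape 3** — `<path>` regular polygon, stroke `#ff0000` → cut (S795, F1053). Machine vertices: (130.503,104.412) → (142.266,92.439) → (134.514,77.551) → (117.960,80.324) → (115.481,96.924) → (130.503,104.412). Closed: final G1 returns to the first vertex.

**Shape 4** — `<rect>` rectangle, stroke `#000000` → engrave (S283, F2265). Machine vertices: (6.060,98.456) → (83.298,98.456) → (83.298,81.137) → (6.060,81.137) → (6.060,98.456). Closed: final G1 returns to the first vertex.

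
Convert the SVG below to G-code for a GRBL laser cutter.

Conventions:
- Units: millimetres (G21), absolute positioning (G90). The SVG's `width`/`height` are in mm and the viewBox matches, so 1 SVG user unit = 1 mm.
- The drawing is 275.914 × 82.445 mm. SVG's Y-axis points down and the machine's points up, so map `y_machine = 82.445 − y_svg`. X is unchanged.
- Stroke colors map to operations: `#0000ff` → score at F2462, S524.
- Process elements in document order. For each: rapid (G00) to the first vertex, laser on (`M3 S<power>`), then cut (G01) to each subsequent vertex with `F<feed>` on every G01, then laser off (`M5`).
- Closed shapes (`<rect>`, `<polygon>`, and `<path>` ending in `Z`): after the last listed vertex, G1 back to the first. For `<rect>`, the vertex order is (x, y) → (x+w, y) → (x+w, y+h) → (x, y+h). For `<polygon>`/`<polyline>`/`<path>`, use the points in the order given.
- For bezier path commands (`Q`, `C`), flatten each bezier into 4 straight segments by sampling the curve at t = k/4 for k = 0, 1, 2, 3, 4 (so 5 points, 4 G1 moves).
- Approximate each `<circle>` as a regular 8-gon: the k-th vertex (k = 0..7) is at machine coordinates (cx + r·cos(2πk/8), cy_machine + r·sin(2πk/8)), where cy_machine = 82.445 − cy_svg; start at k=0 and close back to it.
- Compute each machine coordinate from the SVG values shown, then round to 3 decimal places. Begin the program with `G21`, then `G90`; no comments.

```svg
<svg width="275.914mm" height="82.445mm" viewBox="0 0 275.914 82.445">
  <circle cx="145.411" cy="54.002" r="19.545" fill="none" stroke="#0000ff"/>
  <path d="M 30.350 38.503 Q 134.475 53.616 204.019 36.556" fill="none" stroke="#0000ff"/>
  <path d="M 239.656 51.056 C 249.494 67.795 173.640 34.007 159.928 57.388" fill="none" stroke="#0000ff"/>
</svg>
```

viewBox `0 0 275.914 82.445` with mm width/height → 1 unit = 1 mm. Flip: y_m = 82.445 − y_svg.

**Shape 1** — `<circle>` circle, stroke `#0000ff` → score (S524, F2462). Machine vertices: (164.956,28.443) → (159.231,42.263) → (145.411,47.988) → (131.591,42.263) → (125.866,28.443) → (131.591,14.623) → (145.411,8.898) → (159.231,14.623) → (164.956,28.443). Closed: final G1 returns to the first vertex.

**Shape 2** — `<path>` quadratic bezier, stroke `#0000ff` → score (S524, F2462). Control points (SVG): P0=(30.350,38.503), P1=(134.475,53.616), P2=(204.019,36.556); sampled at t=k/4. Machine vertices: (30.350,43.942) → (80.251,38.396) → (125.830,36.872) → (167.086,39.370) → (204.019,45.889). Open path.

**Shape 3** — `<path>` cubic bezier, stroke `#0000ff` → score (S524, F2462). Control points (SVG): P0=(239.656,51.056), P1=(249.494,67.795), P2=(173.640,34.007), P3=(159.928,57.388); sampled at t=k/4. Machine vertices: (239.656,31.389) → (233.277,26.626) → (208.623,30.714) → (179.554,33.556) → (159.928,25.057). Open path.

G21
G90
G00 X164.956 Y28.443
M3 S524
G01 X159.231 Y42.263 F2462
G01 X145.411 Y47.988 F2462
G01 X131.591 Y42.263 F2462
G01 X125.866 Y28.443 F2462
G01 X131.591 Y14.623 F2462
G01 X145.411 Y8.898 F2462
G01 X159.231 Y14.623 F2462
G01 X164.956 Y28.443 F2462
M5
G00 X30.350 Y43.942
M3 S524
G01 X80.251 Y38.396 F2462
G01 X125.830 Y36.872 F2462
G01 X167.086 Y39.370 F2462
G01 X204.019 Y45.889 F2462
M5
G00 X239.656 Y31.389
M3 S524
G01 X233.277 Y26.626 F2462
G01 X208.623 Y30.714 F2462
G01 X179.554 Y33.556 F2462
G01 X159.928 Y25.057 F2462
M5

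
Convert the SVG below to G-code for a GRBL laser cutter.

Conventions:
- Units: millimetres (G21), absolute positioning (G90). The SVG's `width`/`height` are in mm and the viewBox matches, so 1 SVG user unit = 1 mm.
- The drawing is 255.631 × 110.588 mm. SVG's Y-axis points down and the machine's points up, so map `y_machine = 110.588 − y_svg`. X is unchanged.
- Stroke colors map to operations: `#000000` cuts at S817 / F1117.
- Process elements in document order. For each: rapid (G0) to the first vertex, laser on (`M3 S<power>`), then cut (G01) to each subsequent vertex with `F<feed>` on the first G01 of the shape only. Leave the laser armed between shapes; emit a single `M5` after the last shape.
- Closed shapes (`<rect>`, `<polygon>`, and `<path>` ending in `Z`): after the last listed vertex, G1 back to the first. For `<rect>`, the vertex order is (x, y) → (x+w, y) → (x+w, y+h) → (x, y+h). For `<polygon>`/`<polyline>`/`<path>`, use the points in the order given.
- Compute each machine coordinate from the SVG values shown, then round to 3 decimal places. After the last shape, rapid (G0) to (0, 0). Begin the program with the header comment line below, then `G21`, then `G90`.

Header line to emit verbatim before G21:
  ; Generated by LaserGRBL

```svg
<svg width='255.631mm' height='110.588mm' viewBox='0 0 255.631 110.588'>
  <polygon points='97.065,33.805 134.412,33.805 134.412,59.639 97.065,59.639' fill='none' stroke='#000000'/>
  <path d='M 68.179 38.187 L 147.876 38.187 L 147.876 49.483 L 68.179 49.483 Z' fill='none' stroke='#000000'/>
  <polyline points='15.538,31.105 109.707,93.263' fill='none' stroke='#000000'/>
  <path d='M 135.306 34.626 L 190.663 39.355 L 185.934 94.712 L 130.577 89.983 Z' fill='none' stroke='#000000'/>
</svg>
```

Since the viewBox matches the mm dimensions, user units are millimetres directly. The only transform is the Y-flip y_m = 110.588 − y_svg.

Shape 1 is a rectangle drawn with `<polygon>`. Its stroke #000000 means cut at S817, F1117. After flipping Y the toolpath is (97.065,76.783) → (134.412,76.783) → (134.412,50.949) → (97.065,50.949) → (97.065,76.783), returning to the start.

Shape 2 is a rectangle drawn with `<path>`. Its stroke #000000 means cut at S817, F1117. After flipping Y the toolpath is (68.179,72.401) → (147.876,72.401) → (147.876,61.105) → (68.179,61.105) → (68.179,72.401), returning to the start.

Shape 3 is a line segment drawn with `<polyline>`. Its stroke #000000 means cut at S817, F1117. After flipping Y the toolpath is (15.538,79.483) → (109.707,17.325).

Shape 4 is a regular polygon drawn with `<path>`. Its stroke #000000 means cut at S817, F1117. After flipping Y the toolpath is (135.306,75.962) → (190.663,71.233) → (185.934,15.876) → (130.577,20.605) → (135.306,75.962), returning to the start.

; Generated by LaserGRBL
G21
G90
G0 X97.065 Y76.783
M3 S817
G01 X134.412 Y76.783 F1117
G01 X134.412 Y50.949
G01 X97.065 Y50.949
G01 X97.065 Y76.783
G0 X68.179 Y72.401
M3 S817
G01 X147.876 Y72.401 F1117
G01 X147.876 Y61.105
G01 X68.179 Y61.105
G01 X68.179 Y72.401
G0 X15.538 Y79.483
M3 S817
G01 X109.707 Y17.325 F1117
G0 X135.306 Y75.962
M3 S817
G01 X190.663 Y71.233 F1117
G01 X185.934 Y15.876
G01 X130.577 Y20.605
G01 X135.306 Y75.962
M5
G0 X0.000 Y0.000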